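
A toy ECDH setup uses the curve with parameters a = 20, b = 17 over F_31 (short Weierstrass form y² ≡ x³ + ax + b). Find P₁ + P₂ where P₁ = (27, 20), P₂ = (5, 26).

(27, 11)

(27, 20) + (5, 26). λ = (26 - 20)/(5 - 27) ≡ 6/9 mod 31. 9⁻¹ ≡ 7 (mod 31) since 9·7 = 63 ≡ 1, so λ ≡ 11.
  x = λ² - 27 - 5 = 121 - 32 ≡ 27; y = λ·(27 - 27) - 20 ≡ 11. → (27, 11)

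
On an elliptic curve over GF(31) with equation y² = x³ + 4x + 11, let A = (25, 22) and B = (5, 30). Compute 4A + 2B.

(7, 14)

First 4A:
Repeated addition: build up to 4A.
2A: tangent at (25, 22): λ = (3·25² + 4)/(2·22) ≡ 19/13. 13⁻¹ ≡ 12 (mod 31), so λ ≡ 19·12 ≡ 11.
  x = λ² - 25 - 25 = 121 - 50 ≡ 9; y = λ·(25 - 9) - 22 ≡ 30. → (9, 30)
3A: (9, 30) + (25, 22). λ = (22 - 30)/(25 - 9) ≡ 23/16 mod 31. 16⁻¹ ≡ 2 (mod 31), so λ ≡ 15.
  x = λ² - 9 - 25 = 225 - 34 ≡ 5; y = λ·(9 - 5) - 30 ≡ 30. → (5, 30)
4A: (5, 30) + (25, 22). λ = (22 - 30)/(25 - 5) ≡ 23/20 mod 31. 20⁻¹ ≡ 14 (mod 31) since 20·14 = 280 ≡ 1, so λ ≡ 12.
  x = λ² - 5 - 25 = 144 - 30 ≡ 21; y = λ·(5 - 21) - 30 ≡ 26. → (21, 26)
4A = (21, 26).
Next 2B:
Repeated addition: build up to 2B.
2B: tangent at (5, 30): λ = (3·5² + 4)/(2·30) ≡ 17/29. 29⁻¹ ≡ 15 (mod 31), so λ ≡ 17·15 ≡ 7.
  x = λ² - 5 - 5 = 49 - 10 ≡ 8; y = λ·(5 - 8) - 30 ≡ 11. → (8, 11)
2B = (8, 11).
Finally 4A + 2B:
(21, 26) + (8, 11). λ = (11 - 26)/(8 - 21) ≡ 16/18 mod 31. 18⁻¹ ≡ 19 (mod 31), so λ ≡ 25.
  x = λ² - 21 - 8 = 625 - 29 ≡ 7; y = λ·(21 - 7) - 26 ≡ 14. → (7, 14)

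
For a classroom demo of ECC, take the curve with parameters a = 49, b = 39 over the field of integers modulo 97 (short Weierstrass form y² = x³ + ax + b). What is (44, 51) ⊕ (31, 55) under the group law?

(44, 51) + (31, 55). λ = (55 - 51)/(31 - 44) ≡ 4/84 mod 97. 84⁻¹ ≡ 82 (mod 97) since 84·82 = 6888 ≡ 1, so λ ≡ 37.
  x = λ² - 44 - 31 = 1369 - 75 ≡ 33; y = λ·(44 - 33) - 51 ≡ 65. → (33, 65)

(33, 65)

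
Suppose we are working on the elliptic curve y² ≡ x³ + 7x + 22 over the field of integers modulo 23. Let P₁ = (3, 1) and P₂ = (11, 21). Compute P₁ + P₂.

(21, 0)

(3, 1) + (11, 21). λ = (21 - 1)/(11 - 3) ≡ 20/8 mod 23. 8⁻¹ ≡ 3 (mod 23), so λ ≡ 14.
  x = λ² - 3 - 11 = 196 - 14 ≡ 21; y = λ·(3 - 21) - 1 ≡ 0. → (21, 0)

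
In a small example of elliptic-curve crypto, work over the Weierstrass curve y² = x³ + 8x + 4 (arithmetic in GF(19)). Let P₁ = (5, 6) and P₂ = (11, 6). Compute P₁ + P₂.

(3, 13)

(5, 6) + (11, 6). λ = (6 - 6)/(11 - 5) ≡ 0/6 mod 19. 6⁻¹ ≡ 16 (mod 19), so λ ≡ 0.
  x = λ² - 5 - 11 = 0 - 16 ≡ 3; y = λ·(5 - 3) - 6 ≡ 13. → (3, 13)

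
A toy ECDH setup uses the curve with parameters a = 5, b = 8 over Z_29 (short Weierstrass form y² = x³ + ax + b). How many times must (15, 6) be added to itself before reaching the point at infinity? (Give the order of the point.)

2P: tangent at (15, 6): λ = (3·15² + 5)/(2·6) ≡ 13/12. 12⁻¹ ≡ 17 (mod 29) since 12·17 = 204 ≡ 1, so λ ≡ 13·17 ≡ 18.
  x = λ² - 15 - 15 = 324 - 30 ≡ 4; y = λ·(15 - 4) - 6 ≡ 18. → (4, 18)
3P: (4, 18) + (15, 6). λ = (6 - 18)/(15 - 4) ≡ 17/11 mod 29. 11⁻¹ ≡ 8 (mod 29) since 11·8 = 88 ≡ 1, so λ ≡ 20.
  x = λ² - 4 - 15 = 400 - 19 ≡ 4; y = λ·(4 - 4) - 18 ≡ 11. → (4, 11)
4P: (4, 11) + (15, 6). λ = (6 - 11)/(15 - 4) ≡ 24/11 mod 29. 11⁻¹ ≡ 8 (mod 29), so λ ≡ 18.
  x = λ² - 4 - 15 = 324 - 19 ≡ 15; y = λ·(4 - 15) - 11 ≡ 23. → (15, 23)
5P: (15, 23) + (15, 6): same x and y₁ ≡ -y₂, so the sum is the point at infinity.
5P = the point at infinity, so the order is 5.

5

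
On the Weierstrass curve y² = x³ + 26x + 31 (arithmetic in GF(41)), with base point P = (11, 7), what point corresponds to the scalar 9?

O

Repeated addition: build up to 9P.
2P: tangent at (11, 7): λ = (3·11² + 26)/(2·7) ≡ 20/14. 14⁻¹ ≡ 3 (mod 41), so λ ≡ 20·3 ≡ 19.
  x = λ² - 11 - 11 = 361 - 22 ≡ 11; y = λ·(11 - 11) - 7 ≡ 34. → (11, 34)
3P: (11, 34) + (11, 7): same x and y₁ ≡ -y₂, so the sum is 𝒪.
4P: 𝒪 + (11, 7) = (11, 7) (identity).
5P: tangent at (11, 7): λ = (3·11² + 26)/(2·7) ≡ 20/14. 14⁻¹ ≡ 3 (mod 41), so λ ≡ 20·3 ≡ 19.
  x = λ² - 11 - 11 = 361 - 22 ≡ 11; y = λ·(11 - 11) - 7 ≡ 34. → (11, 34)
6P: (11, 34) + (11, 7): same x and y₁ ≡ -y₂, so the sum is 𝒪.
7P: 𝒪 + (11, 7) = (11, 7) (identity).
8P: tangent at (11, 7): λ = (3·11² + 26)/(2·7) ≡ 20/14. 14⁻¹ ≡ 3 (mod 41) since 14·3 = 42 ≡ 1, so λ ≡ 20·3 ≡ 19.
  x = λ² - 11 - 11 = 361 - 22 ≡ 11; y = λ·(11 - 11) - 7 ≡ 34. → (11, 34)
9P: (11, 34) + (11, 7): same x and y₁ ≡ -y₂, so the sum is 𝒪.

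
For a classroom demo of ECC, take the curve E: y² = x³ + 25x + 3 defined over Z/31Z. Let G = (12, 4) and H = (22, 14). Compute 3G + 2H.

(15, 23)

First 3G:
Repeated addition: build up to 3G.
2G: tangent at (12, 4): λ = (3·12² + 25)/(2·4) ≡ 23/8. 8⁻¹ ≡ 4 (mod 31), so λ ≡ 23·4 ≡ 30.
  x = λ² - 12 - 12 = 900 - 24 ≡ 8; y = λ·(12 - 8) - 4 ≡ 23. → (8, 23)
3G: (8, 23) + (12, 4). λ = (4 - 23)/(12 - 8) ≡ 12/4 mod 31. 4⁻¹ ≡ 8 (mod 31) since 4·8 = 32 ≡ 1, so λ ≡ 3.
  x = λ² - 8 - 12 = 9 - 20 ≡ 20; y = λ·(8 - 20) - 23 ≡ 3. → (20, 3)
3G = (20, 3).
Next 2H:
Repeated addition: build up to 2H.
2H: tangent at (22, 14): λ = (3·22² + 25)/(2·14) ≡ 20/28. 28⁻¹ ≡ 10 (mod 31), so λ ≡ 20·10 ≡ 14.
  x = λ² - 22 - 22 = 196 - 44 ≡ 28; y = λ·(22 - 28) - 14 ≡ 26. → (28, 26)
2H = (28, 26).
Finally 3G + 2H:
(20, 3) + (28, 26). λ = (26 - 3)/(28 - 20) ≡ 23/8 mod 31. 8⁻¹ ≡ 4 (mod 31) since 8·4 = 32 ≡ 1, so λ ≡ 30.
  x = λ² - 20 - 28 = 900 - 48 ≡ 15; y = λ·(20 - 15) - 3 ≡ 23. → (15, 23)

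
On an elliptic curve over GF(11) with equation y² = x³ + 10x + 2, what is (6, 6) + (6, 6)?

tangent at (6, 6): λ = (3·6² + 10)/(2·6) ≡ 8/1. 1⁻¹ ≡ 1 (mod 11), so λ ≡ 8·1 ≡ 8.
  x = λ² - 6 - 6 = 64 - 12 ≡ 8; y = λ·(6 - 8) - 6 ≡ 0. → (8, 0)

(8, 0)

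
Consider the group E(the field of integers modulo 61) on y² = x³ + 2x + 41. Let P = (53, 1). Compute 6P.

(4, 28)

Repeated addition: build up to 6P.
2P: tangent at (53, 1): λ = (3·53² + 2)/(2·1) ≡ 11/2. 2⁻¹ ≡ 31 (mod 61) since 2·31 = 62 ≡ 1, so λ ≡ 11·31 ≡ 36.
  x = λ² - 53 - 53 = 1296 - 106 ≡ 31; y = λ·(53 - 31) - 1 ≡ 59. → (31, 59)
3P: (31, 59) + (53, 1). λ = (1 - 59)/(53 - 31) ≡ 3/22 mod 61. 22⁻¹ ≡ 25 (mod 61), so λ ≡ 14.
  x = λ² - 31 - 53 = 196 - 84 ≡ 51; y = λ·(31 - 51) - 59 ≡ 27. → (51, 27)
4P: (51, 27) + (53, 1). λ = (1 - 27)/(53 - 51) ≡ 35/2 mod 61. 2⁻¹ ≡ 31 (mod 61), so λ ≡ 48.
  x = λ² - 51 - 53 = 2304 - 104 ≡ 4; y = λ·(51 - 4) - 27 ≡ 33. → (4, 33)
5P: (4, 33) + (53, 1). λ = (1 - 33)/(53 - 4) ≡ 29/49 mod 61. 49⁻¹ ≡ 5 (mod 61), so λ ≡ 23.
  x = λ² - 4 - 53 = 529 - 57 ≡ 45; y = λ·(4 - 45) - 33 ≡ 0. → (45, 0)
6P: (45, 0) + (53, 1). λ = (1 - 0)/(53 - 45) ≡ 1/8 mod 61. 8⁻¹ ≡ 23 (mod 61), so λ ≡ 23.
  x = λ² - 45 - 53 = 529 - 98 ≡ 4; y = λ·(45 - 4) - 0 ≡ 28. → (4, 28)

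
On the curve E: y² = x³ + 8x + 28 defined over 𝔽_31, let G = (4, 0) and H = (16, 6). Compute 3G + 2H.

(24, 30)

First 3G:
Repeated addition: build up to 3G.
2G: (4, 0) + (4, 0): same x and y₁ ≡ -y₂, so the sum is the point at infinity.
3G: the point at infinity + (4, 0) = (4, 0) (identity).
3G = (4, 0).
Next 2H:
Repeated addition: build up to 2H.
2H: tangent at (16, 6): λ = (3·16² + 8)/(2·6) ≡ 1/12. 12⁻¹ ≡ 13 (mod 31) since 12·13 = 156 ≡ 1, so λ ≡ 1·13 ≡ 13.
  x = λ² - 16 - 16 = 169 - 32 ≡ 13; y = λ·(16 - 13) - 6 ≡ 2. → (13, 2)
2H = (13, 2).
Finally 3G + 2H:
(4, 0) + (13, 2). λ = (2 - 0)/(13 - 4) ≡ 2/9 mod 31. 9⁻¹ ≡ 7 (mod 31), so λ ≡ 14.
  x = λ² - 4 - 13 = 196 - 17 ≡ 24; y = λ·(4 - 24) - 0 ≡ 30. → (24, 30)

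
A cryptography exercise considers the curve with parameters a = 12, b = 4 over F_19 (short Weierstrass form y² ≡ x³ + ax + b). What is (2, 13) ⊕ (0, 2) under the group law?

(2, 13) + (0, 2). λ = (2 - 13)/(0 - 2) ≡ 8/17 mod 19. 17⁻¹ ≡ 9 (mod 19) since 17·9 = 153 ≡ 1, so λ ≡ 15.
  x = λ² - 2 - 0 = 225 - 2 ≡ 14; y = λ·(2 - 14) - 13 ≡ 16. → (14, 16)

(14, 16)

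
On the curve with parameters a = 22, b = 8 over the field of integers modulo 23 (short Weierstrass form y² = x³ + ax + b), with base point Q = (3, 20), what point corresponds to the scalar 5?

(8, 12)

Repeated addition: build up to 5Q.
2Q: tangent at (3, 20): λ = (3·3² + 22)/(2·20) ≡ 3/17. 17⁻¹ ≡ 19 (mod 23) since 17·19 = 323 ≡ 1, so λ ≡ 3·19 ≡ 11.
  x = λ² - 3 - 3 = 121 - 6 ≡ 0; y = λ·(3 - 0) - 20 ≡ 13. → (0, 13)
3Q: (0, 13) + (3, 20). λ = (20 - 13)/(3 - 0) ≡ 7/3 mod 23. 3⁻¹ ≡ 8 (mod 23), so λ ≡ 10.
  x = λ² - 0 - 3 = 100 - 3 ≡ 5; y = λ·(0 - 5) - 13 ≡ 6. → (5, 6)
4Q: (5, 6) + (3, 20). λ = (20 - 6)/(3 - 5) ≡ 14/21 mod 23. 21⁻¹ ≡ 11 (mod 23), so λ ≡ 16.
  x = λ² - 5 - 3 = 256 - 8 ≡ 18; y = λ·(5 - 18) - 6 ≡ 16. → (18, 16)
5Q: (18, 16) + (3, 20). λ = (20 - 16)/(3 - 18) ≡ 4/8 mod 23. 8⁻¹ ≡ 3 (mod 23) since 8·3 = 24 ≡ 1, so λ ≡ 12.
  x = λ² - 18 - 3 = 144 - 21 ≡ 8; y = λ·(18 - 8) - 16 ≡ 12. → (8, 12)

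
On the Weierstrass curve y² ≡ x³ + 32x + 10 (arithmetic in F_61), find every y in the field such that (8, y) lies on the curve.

30, 31

x³ + 32x + 10 = 778 ≡ 46 (mod 61).
Square roots of 46 mod 61: 30 and 31 (since 30² = 900 ≡ 46).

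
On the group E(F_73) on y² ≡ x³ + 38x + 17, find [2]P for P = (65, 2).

tangent at (65, 2): λ = (3·65² + 38)/(2·2) ≡ 11/4. 4⁻¹ ≡ 55 (mod 73), so λ ≡ 11·55 ≡ 21.
  x = λ² - 65 - 65 = 441 - 130 ≡ 19; y = λ·(65 - 19) - 2 ≡ 15. → (19, 15)

(19, 15)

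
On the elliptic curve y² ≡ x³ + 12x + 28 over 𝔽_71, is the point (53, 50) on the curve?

yes

y² = 50² ≡ 15; x³ + 12x + 28 = 149541 ≡ 15 (mod 71). 15 = 15.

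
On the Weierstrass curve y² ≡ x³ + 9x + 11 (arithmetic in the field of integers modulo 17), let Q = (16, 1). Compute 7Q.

(10, 9)

Repeated addition: build up to 7Q.
2Q: tangent at (16, 1): λ = (3·16² + 9)/(2·1) ≡ 12/2. 2⁻¹ ≡ 9 (mod 17), so λ ≡ 12·9 ≡ 6.
  x = λ² - 16 - 16 = 36 - 32 ≡ 4; y = λ·(16 - 4) - 1 ≡ 3. → (4, 3)
3Q: (4, 3) + (16, 1). λ = (1 - 3)/(16 - 4) ≡ 15/12 mod 17. 12⁻¹ ≡ 10 (mod 17), so λ ≡ 14.
  x = λ² - 4 - 16 = 196 - 20 ≡ 6; y = λ·(4 - 6) - 3 ≡ 3. → (6, 3)
4Q: (6, 3) + (16, 1). λ = (1 - 3)/(16 - 6) ≡ 15/10 mod 17. 10⁻¹ ≡ 12 (mod 17) since 10·12 = 120 ≡ 1, so λ ≡ 10.
  x = λ² - 6 - 16 = 100 - 22 ≡ 10; y = λ·(6 - 10) - 3 ≡ 8. → (10, 8)
5Q: (10, 8) + (16, 1). λ = (1 - 8)/(16 - 10) ≡ 10/6 mod 17. 6⁻¹ ≡ 3 (mod 17), so λ ≡ 13.
  x = λ² - 10 - 16 = 169 - 26 ≡ 7; y = λ·(10 - 7) - 8 ≡ 14. → (7, 14)
6Q: (7, 14) + (16, 1). λ = (1 - 14)/(16 - 7) ≡ 4/9 mod 17. 9⁻¹ ≡ 2 (mod 17), so λ ≡ 8.
  x = λ² - 7 - 16 = 64 - 23 ≡ 7; y = λ·(7 - 7) - 14 ≡ 3. → (7, 3)
7Q: (7, 3) + (16, 1). λ = (1 - 3)/(16 - 7) ≡ 15/9 mod 17. 9⁻¹ ≡ 2 (mod 17) since 9·2 = 18 ≡ 1, so λ ≡ 13.
  x = λ² - 7 - 16 = 169 - 23 ≡ 10; y = λ·(7 - 10) - 3 ≡ 9. → (10, 9)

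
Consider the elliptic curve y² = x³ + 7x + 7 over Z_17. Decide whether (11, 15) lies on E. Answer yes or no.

yes

y² = 15² ≡ 4; x³ + 7x + 7 = 1415 ≡ 4 (mod 17). 4 = 4.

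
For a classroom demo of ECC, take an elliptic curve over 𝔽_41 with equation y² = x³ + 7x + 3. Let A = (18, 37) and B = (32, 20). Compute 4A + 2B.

First 4A:
Repeated addition: build up to 4A.
2A: tangent at (18, 37): λ = (3·18² + 7)/(2·37) ≡ 36/33. 33⁻¹ ≡ 5 (mod 41), so λ ≡ 36·5 ≡ 16.
  x = λ² - 18 - 18 = 256 - 36 ≡ 15; y = λ·(18 - 15) - 37 ≡ 11. → (15, 11)
3A: (15, 11) + (18, 37). λ = (37 - 11)/(18 - 15) ≡ 26/3 mod 41. 3⁻¹ ≡ 14 (mod 41), so λ ≡ 36.
  x = λ² - 15 - 18 = 1296 - 33 ≡ 33; y = λ·(15 - 33) - 11 ≡ 38. → (33, 38)
4A: (33, 38) + (18, 37). λ = (37 - 38)/(18 - 33) ≡ 40/26 mod 41. 26⁻¹ ≡ 30 (mod 41), so λ ≡ 11.
  x = λ² - 33 - 18 = 121 - 51 ≡ 29; y = λ·(33 - 29) - 38 ≡ 6. → (29, 6)
4A = (29, 6).
Next 2B:
Repeated addition: build up to 2B.
2B: tangent at (32, 20): λ = (3·32² + 7)/(2·20) ≡ 4/40. 40⁻¹ ≡ 40 (mod 41), so λ ≡ 4·40 ≡ 37.
  x = λ² - 32 - 32 = 1369 - 64 ≡ 34; y = λ·(32 - 34) - 20 ≡ 29. → (34, 29)
2B = (34, 29).
Finally 4A + 2B:
(29, 6) + (34, 29). λ = (29 - 6)/(34 - 29) ≡ 23/5 mod 41. 5⁻¹ ≡ 33 (mod 41), so λ ≡ 21.
  x = λ² - 29 - 34 = 441 - 63 ≡ 9; y = λ·(29 - 9) - 6 ≡ 4. → (9, 4)

(9, 4)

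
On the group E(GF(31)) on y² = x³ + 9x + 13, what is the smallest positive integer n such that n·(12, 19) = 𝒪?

2P: tangent at (12, 19): λ = (3·12² + 9)/(2·19) ≡ 7/7. 7⁻¹ ≡ 9 (mod 31), so λ ≡ 7·9 ≡ 1.
  x = λ² - 12 - 12 = 1 - 24 ≡ 8; y = λ·(12 - 8) - 19 ≡ 16. → (8, 16)
3P: (8, 16) + (12, 19). λ = (19 - 16)/(12 - 8) ≡ 3/4 mod 31. 4⁻¹ ≡ 8 (mod 31) since 4·8 = 32 ≡ 1, so λ ≡ 24.
  x = λ² - 8 - 12 = 576 - 20 ≡ 29; y = λ·(8 - 29) - 16 ≡ 7. → (29, 7)
4P: (29, 7) + (12, 19). λ = (19 - 7)/(12 - 29) ≡ 12/14 mod 31. 14⁻¹ ≡ 20 (mod 31) since 14·20 = 280 ≡ 1, so λ ≡ 23.
  x = λ² - 29 - 12 = 529 - 41 ≡ 23; y = λ·(29 - 23) - 7 ≡ 7. → (23, 7)
5P: (23, 7) + (12, 19). λ = (19 - 7)/(12 - 23) ≡ 12/20 mod 31. 20⁻¹ ≡ 14 (mod 31) since 20·14 = 280 ≡ 1, so λ ≡ 13.
  x = λ² - 23 - 12 = 169 - 35 ≡ 10; y = λ·(23 - 10) - 7 ≡ 7. → (10, 7)
6P: (10, 7) + (12, 19). λ = (19 - 7)/(12 - 10) ≡ 12/2 mod 31. 2⁻¹ ≡ 16 (mod 31) since 2·16 = 32 ≡ 1, so λ ≡ 6.
  x = λ² - 10 - 12 = 36 - 22 ≡ 14; y = λ·(10 - 14) - 7 ≡ 0. → (14, 0)
7P: (14, 0) + (12, 19). λ = (19 - 0)/(12 - 14) ≡ 19/29 mod 31. 29⁻¹ ≡ 15 (mod 31), so λ ≡ 6.
  x = λ² - 14 - 12 = 36 - 26 ≡ 10; y = λ·(14 - 10) - 0 ≡ 24. → (10, 24)
8P: (10, 24) + (12, 19). λ = (19 - 24)/(12 - 10) ≡ 26/2 mod 31. 2⁻¹ ≡ 16 (mod 31) since 2·16 = 32 ≡ 1, so λ ≡ 13.
  x = λ² - 10 - 12 = 169 - 22 ≡ 23; y = λ·(10 - 23) - 24 ≡ 24. → (23, 24)
9P: (23, 24) + (12, 19). λ = (19 - 24)/(12 - 23) ≡ 26/20 mod 31. 20⁻¹ ≡ 14 (mod 31), so λ ≡ 23.
  x = λ² - 23 - 12 = 529 - 35 ≡ 29; y = λ·(23 - 29) - 24 ≡ 24. → (29, 24)
10P: (29, 24) + (12, 19). λ = (19 - 24)/(12 - 29) ≡ 26/14 mod 31. 14⁻¹ ≡ 20 (mod 31) since 14·20 = 280 ≡ 1, so λ ≡ 24.
  x = λ² - 29 - 12 = 576 - 41 ≡ 8; y = λ·(29 - 8) - 24 ≡ 15. → (8, 15)
11P: (8, 15) + (12, 19). λ = (19 - 15)/(12 - 8) ≡ 4/4 mod 31. 4⁻¹ ≡ 8 (mod 31), so λ ≡ 1.
  x = λ² - 8 - 12 = 1 - 20 ≡ 12; y = λ·(8 - 12) - 15 ≡ 12. → (12, 12)
12P: (12, 12) + (12, 19): same x and y₁ ≡ -y₂, so the sum is 𝒪.
12P = 𝒪, so the order is 12.

12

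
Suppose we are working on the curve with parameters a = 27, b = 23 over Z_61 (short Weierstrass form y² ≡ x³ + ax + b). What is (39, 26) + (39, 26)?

tangent at (39, 26): λ = (3·39² + 27)/(2·26) ≡ 15/52. 52⁻¹ ≡ 27 (mod 61) since 52·27 = 1404 ≡ 1, so λ ≡ 15·27 ≡ 39.
  x = λ² - 39 - 39 = 1521 - 78 ≡ 40; y = λ·(39 - 40) - 26 ≡ 57. → (40, 57)

(40, 57)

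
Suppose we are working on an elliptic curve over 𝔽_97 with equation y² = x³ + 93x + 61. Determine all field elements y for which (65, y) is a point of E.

none

x³ + 93x + 61 = 280731 ≡ 13 (mod 97).
13 is a non-residue mod 97; no y exists.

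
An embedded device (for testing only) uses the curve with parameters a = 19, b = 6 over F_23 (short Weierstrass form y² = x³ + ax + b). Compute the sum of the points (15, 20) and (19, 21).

(15, 20) + (19, 21). λ = (21 - 20)/(19 - 15) ≡ 1/4 mod 23. 4⁻¹ ≡ 6 (mod 23), so λ ≡ 6.
  x = λ² - 15 - 19 = 36 - 34 ≡ 2; y = λ·(15 - 2) - 20 ≡ 12. → (2, 12)

(2, 12)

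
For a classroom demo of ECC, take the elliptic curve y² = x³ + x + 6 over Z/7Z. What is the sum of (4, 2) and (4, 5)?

O

The two points share x = 4 and their y-coordinates satisfy 2 + 5 ≡ 0 (mod 7), so they are inverses. Their sum is ∞.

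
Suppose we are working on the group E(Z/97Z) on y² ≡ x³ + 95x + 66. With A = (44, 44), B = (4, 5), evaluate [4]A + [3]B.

(14, 39)

First 4A:
Repeated addition: build up to 4A.
2A: tangent at (44, 44): λ = (3·44² + 95)/(2·44) ≡ 83/88. 88⁻¹ ≡ 43 (mod 97) since 88·43 = 3784 ≡ 1, so λ ≡ 83·43 ≡ 77.
  x = λ² - 44 - 44 = 5929 - 88 ≡ 21; y = λ·(44 - 21) - 44 ≡ 78. → (21, 78)
3A: (21, 78) + (44, 44). λ = (44 - 78)/(44 - 21) ≡ 63/23 mod 97. 23⁻¹ ≡ 38 (mod 97) since 23·38 = 874 ≡ 1, so λ ≡ 66.
  x = λ² - 21 - 44 = 4356 - 65 ≡ 23; y = λ·(21 - 23) - 78 ≡ 81. → (23, 81)
4A: (23, 81) + (44, 44). λ = (44 - 81)/(44 - 23) ≡ 60/21 mod 97. 21⁻¹ ≡ 37 (mod 97), so λ ≡ 86.
  x = λ² - 23 - 44 = 7396 - 67 ≡ 54; y = λ·(23 - 54) - 81 ≡ 66. → (54, 66)
4A = (54, 66).
Next 3B:
Repeated addition: build up to 3B.
2B: tangent at (4, 5): λ = (3·4² + 95)/(2·5) ≡ 46/10. 10⁻¹ ≡ 68 (mod 97), so λ ≡ 46·68 ≡ 24.
  x = λ² - 4 - 4 = 576 - 8 ≡ 83; y = λ·(4 - 83) - 5 ≡ 39. → (83, 39)
3B: (83, 39) + (4, 5). λ = (5 - 39)/(4 - 83) ≡ 63/18 mod 97. 18⁻¹ ≡ 27 (mod 97), so λ ≡ 52.
  x = λ² - 83 - 4 = 2704 - 87 ≡ 95; y = λ·(83 - 95) - 39 ≡ 16. → (95, 16)
3B = (95, 16).
Finally 4A + 3B:
(54, 66) + (95, 16). λ = (16 - 66)/(95 - 54) ≡ 47/41 mod 97. 41⁻¹ ≡ 71 (mod 97), so λ ≡ 39.
  x = λ² - 54 - 95 = 1521 - 149 ≡ 14; y = λ·(54 - 14) - 66 ≡ 39. → (14, 39)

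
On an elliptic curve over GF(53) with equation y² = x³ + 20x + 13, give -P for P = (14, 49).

(14, 4)

-(14, 49) = (14, -49 mod 53) = (14, 4).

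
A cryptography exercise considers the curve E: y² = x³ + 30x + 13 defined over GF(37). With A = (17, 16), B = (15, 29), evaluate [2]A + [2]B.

(25, 16)

First 2A:
Repeated addition: build up to 2A.
2A: tangent at (17, 16): λ = (3·17² + 30)/(2·16) ≡ 9/32. 32⁻¹ ≡ 22 (mod 37) since 32·22 = 704 ≡ 1, so λ ≡ 9·22 ≡ 13.
  x = λ² - 17 - 17 = 169 - 34 ≡ 24; y = λ·(17 - 24) - 16 ≡ 4. → (24, 4)
2A = (24, 4).
Next 2B:
Repeated addition: build up to 2B.
2B: tangent at (15, 29): λ = (3·15² + 30)/(2·29) ≡ 2/21. 21⁻¹ ≡ 30 (mod 37) since 21·30 = 630 ≡ 1, so λ ≡ 2·30 ≡ 23.
  x = λ² - 15 - 15 = 529 - 30 ≡ 18; y = λ·(15 - 18) - 29 ≡ 13. → (18, 13)
2B = (18, 13).
Finally 2A + 2B:
(24, 4) + (18, 13). λ = (13 - 4)/(18 - 24) ≡ 9/31 mod 37. 31⁻¹ ≡ 6 (mod 37) since 31·6 = 186 ≡ 1, so λ ≡ 17.
  x = λ² - 24 - 18 = 289 - 42 ≡ 25; y = λ·(24 - 25) - 4 ≡ 16. → (25, 16)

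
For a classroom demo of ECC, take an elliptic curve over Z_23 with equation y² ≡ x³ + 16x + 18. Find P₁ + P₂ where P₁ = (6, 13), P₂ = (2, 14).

(6, 13) + (2, 14). λ = (14 - 13)/(2 - 6) ≡ 1/19 mod 23. 19⁻¹ ≡ 17 (mod 23), so λ ≡ 17.
  x = λ² - 6 - 2 = 289 - 8 ≡ 5; y = λ·(6 - 5) - 13 ≡ 4. → (5, 4)

(5, 4)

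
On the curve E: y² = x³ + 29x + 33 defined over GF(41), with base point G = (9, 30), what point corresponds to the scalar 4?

(16, 40)

Double-and-add on 4 = (100)₂. Start with G = (9, 30) for the leading 1-bit.
double: tangent at (9, 30): λ = (3·9² + 29)/(2·30) ≡ 26/19. 19⁻¹ ≡ 13 (mod 41) since 19·13 = 247 ≡ 1, so λ ≡ 26·13 ≡ 10.
  x = λ² - 9 - 9 = 100 - 18 ≡ 0; y = λ·(9 - 0) - 30 ≡ 19. → (0, 19)
double: tangent at (0, 19): λ = (3·0² + 29)/(2·19) ≡ 29/38. 38⁻¹ ≡ 27 (mod 41) since 38·27 = 1026 ≡ 1, so λ ≡ 29·27 ≡ 4.
  x = λ² - 0 - 0 = 16 - 0 ≡ 16; y = λ·(0 - 16) - 19 ≡ 40. → (16, 40)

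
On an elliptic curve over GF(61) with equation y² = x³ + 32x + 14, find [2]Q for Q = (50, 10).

(27, 2)

tangent at (50, 10): λ = (3·50² + 32)/(2·10) ≡ 29/20. 20⁻¹ ≡ 58 (mod 61) since 20·58 = 1160 ≡ 1, so λ ≡ 29·58 ≡ 35.
  x = λ² - 50 - 50 = 1225 - 100 ≡ 27; y = λ·(50 - 27) - 10 ≡ 2. → (27, 2)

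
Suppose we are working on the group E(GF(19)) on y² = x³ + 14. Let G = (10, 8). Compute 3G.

Repeated addition: build up to 3G.
2G: tangent at (10, 8): λ = (3·10² + 0)/(2·8) ≡ 15/16. 16⁻¹ ≡ 6 (mod 19) since 16·6 = 96 ≡ 1, so λ ≡ 15·6 ≡ 14.
  x = λ² - 10 - 10 = 196 - 20 ≡ 5; y = λ·(10 - 5) - 8 ≡ 5. → (5, 5)
3G: (5, 5) + (10, 8). λ = (8 - 5)/(10 - 5) ≡ 3/5 mod 19. 5⁻¹ ≡ 4 (mod 19), so λ ≡ 12.
  x = λ² - 5 - 10 = 144 - 15 ≡ 15; y = λ·(5 - 15) - 5 ≡ 8. → (15, 8)

(15, 8)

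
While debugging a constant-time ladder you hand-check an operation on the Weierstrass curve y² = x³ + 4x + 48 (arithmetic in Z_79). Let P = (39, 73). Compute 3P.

(77, 36)

Repeated addition: build up to 3P.
2P: tangent at (39, 73): λ = (3·39² + 4)/(2·73) ≡ 64/67. 67⁻¹ ≡ 46 (mod 79), so λ ≡ 64·46 ≡ 21.
  x = λ² - 39 - 39 = 441 - 78 ≡ 47; y = λ·(39 - 47) - 73 ≡ 75. → (47, 75)
3P: (47, 75) + (39, 73). λ = (73 - 75)/(39 - 47) ≡ 77/71 mod 79. 71⁻¹ ≡ 69 (mod 79) since 71·69 = 4899 ≡ 1, so λ ≡ 20.
  x = λ² - 47 - 39 = 400 - 86 ≡ 77; y = λ·(47 - 77) - 75 ≡ 36. → (77, 36)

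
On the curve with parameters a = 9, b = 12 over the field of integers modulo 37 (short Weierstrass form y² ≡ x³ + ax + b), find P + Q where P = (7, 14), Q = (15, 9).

(31, 1)

(7, 14) + (15, 9). λ = (9 - 14)/(15 - 7) ≡ 32/8 mod 37. 8⁻¹ ≡ 14 (mod 37) since 8·14 = 112 ≡ 1, so λ ≡ 4.
  x = λ² - 7 - 15 = 16 - 22 ≡ 31; y = λ·(7 - 31) - 14 ≡ 1. → (31, 1)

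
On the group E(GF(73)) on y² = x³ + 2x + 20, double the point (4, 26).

tangent at (4, 26): λ = (3·4² + 2)/(2·26) ≡ 50/52. 52⁻¹ ≡ 66 (mod 73), so λ ≡ 50·66 ≡ 15.
  x = λ² - 4 - 4 = 225 - 8 ≡ 71; y = λ·(4 - 71) - 26 ≡ 64. → (71, 64)

(71, 64)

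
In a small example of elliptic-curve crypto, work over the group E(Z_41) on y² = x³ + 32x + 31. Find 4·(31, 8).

Write P = (31, 8).
Double-and-add on 4 = (100)₂. Start with P = (31, 8) for the leading 1-bit.
double: tangent at (31, 8): λ = (3·31² + 32)/(2·8) ≡ 4/16. 16⁻¹ ≡ 18 (mod 41), so λ ≡ 4·18 ≡ 31.
  x = λ² - 31 - 31 = 961 - 62 ≡ 38; y = λ·(31 - 38) - 8 ≡ 21. → (38, 21)
double: tangent at (38, 21): λ = (3·38² + 32)/(2·21) ≡ 18/1. 1⁻¹ ≡ 1 (mod 41), so λ ≡ 18·1 ≡ 18.
  x = λ² - 38 - 38 = 324 - 76 ≡ 2; y = λ·(38 - 2) - 21 ≡ 12. → (2, 12)

(2, 12)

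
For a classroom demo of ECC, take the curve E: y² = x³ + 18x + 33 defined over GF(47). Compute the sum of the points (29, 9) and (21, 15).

(24, 46)

(29, 9) + (21, 15). λ = (15 - 9)/(21 - 29) ≡ 6/39 mod 47. 39⁻¹ ≡ 41 (mod 47), so λ ≡ 11.
  x = λ² - 29 - 21 = 121 - 50 ≡ 24; y = λ·(29 - 24) - 9 ≡ 46. → (24, 46)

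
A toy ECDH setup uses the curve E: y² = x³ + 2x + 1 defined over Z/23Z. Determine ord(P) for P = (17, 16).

5

2P: tangent at (17, 16): λ = (3·17² + 2)/(2·16) ≡ 18/9. 9⁻¹ ≡ 18 (mod 23) since 9·18 = 162 ≡ 1, so λ ≡ 18·18 ≡ 2.
  x = λ² - 17 - 17 = 4 - 34 ≡ 16; y = λ·(17 - 16) - 16 ≡ 9. → (16, 9)
3P: (16, 9) + (17, 16). λ = (16 - 9)/(17 - 16) ≡ 7/1 mod 23. 1⁻¹ ≡ 1 (mod 23), so λ ≡ 7.
  x = λ² - 16 - 17 = 49 - 33 ≡ 16; y = λ·(16 - 16) - 9 ≡ 14. → (16, 14)
4P: (16, 14) + (17, 16). λ = (16 - 14)/(17 - 16) ≡ 2/1 mod 23. 1⁻¹ ≡ 1 (mod 23) since 1·1 = 1 ≡ 1, so λ ≡ 2.
  x = λ² - 16 - 17 = 4 - 33 ≡ 17; y = λ·(16 - 17) - 14 ≡ 7. → (17, 7)
5P: (17, 7) + (17, 16): same x and y₁ ≡ -y₂, so the sum is O.
5P = O, so the order is 5.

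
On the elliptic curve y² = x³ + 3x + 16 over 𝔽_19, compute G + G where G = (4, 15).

(8, 1)

tangent at (4, 15): λ = (3·4² + 3)/(2·15) ≡ 13/11. 11⁻¹ ≡ 7 (mod 19), so λ ≡ 13·7 ≡ 15.
  x = λ² - 4 - 4 = 225 - 8 ≡ 8; y = λ·(4 - 8) - 15 ≡ 1. → (8, 1)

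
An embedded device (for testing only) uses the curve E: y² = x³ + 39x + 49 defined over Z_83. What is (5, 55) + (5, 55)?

(15, 78)

tangent at (5, 55): λ = (3·5² + 39)/(2·55) ≡ 31/27. 27⁻¹ ≡ 40 (mod 83) since 27·40 = 1080 ≡ 1, so λ ≡ 31·40 ≡ 78.
  x = λ² - 5 - 5 = 6084 - 10 ≡ 15; y = λ·(5 - 15) - 55 ≡ 78. → (15, 78)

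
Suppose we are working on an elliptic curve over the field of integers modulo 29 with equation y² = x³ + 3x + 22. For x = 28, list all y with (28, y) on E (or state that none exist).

none

x³ + 3x + 22 = 22058 ≡ 18 (mod 29).
18 is a non-residue mod 29; no y exists.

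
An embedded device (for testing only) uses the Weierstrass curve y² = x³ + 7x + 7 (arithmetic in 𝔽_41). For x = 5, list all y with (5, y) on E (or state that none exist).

x³ + 7x + 7 = 167 ≡ 3 (mod 41).
3 is a non-residue mod 41; no y exists.

none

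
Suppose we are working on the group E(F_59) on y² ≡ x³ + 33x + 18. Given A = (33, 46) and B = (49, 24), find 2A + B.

(48, 34)

First 2A:
Repeated addition: build up to 2A.
2A: tangent at (33, 46): λ = (3·33² + 33)/(2·46) ≡ 55/33. 33⁻¹ ≡ 34 (mod 59), so λ ≡ 55·34 ≡ 41.
  x = λ² - 33 - 33 = 1681 - 66 ≡ 22; y = λ·(33 - 22) - 46 ≡ 51. → (22, 51)
2A = (22, 51).
Finally 2A + B:
(22, 51) + (49, 24). λ = (24 - 51)/(49 - 22) ≡ 32/27 mod 59. 27⁻¹ ≡ 35 (mod 59), so λ ≡ 58.
  x = λ² - 22 - 49 = 3364 - 71 ≡ 48; y = λ·(22 - 48) - 51 ≡ 34. → (48, 34)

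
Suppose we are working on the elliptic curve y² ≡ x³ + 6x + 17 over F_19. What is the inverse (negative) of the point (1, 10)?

-(1, 10) = (1, -10 mod 19) = (1, 9).

(1, 9)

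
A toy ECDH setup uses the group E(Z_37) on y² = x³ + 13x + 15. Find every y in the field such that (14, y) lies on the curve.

x³ + 13x + 15 = 2941 ≡ 18 (mod 37).
18 is a non-residue mod 37; no y exists.

none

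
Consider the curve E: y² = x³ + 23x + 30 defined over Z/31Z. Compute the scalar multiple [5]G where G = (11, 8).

Double-and-add on 5 = (101)₂. Start with G = (11, 8) for the leading 1-bit.
double: tangent at (11, 8): λ = (3·11² + 23)/(2·8) ≡ 14/16. 16⁻¹ ≡ 2 (mod 31) since 16·2 = 32 ≡ 1, so λ ≡ 14·2 ≡ 28.
  x = λ² - 11 - 11 = 784 - 22 ≡ 18; y = λ·(11 - 18) - 8 ≡ 13. → (18, 13)
double: tangent at (18, 13): λ = (3·18² + 23)/(2·13) ≡ 3/26. 26⁻¹ ≡ 6 (mod 31) since 26·6 = 156 ≡ 1, so λ ≡ 3·6 ≡ 18.
  x = λ² - 18 - 18 = 324 - 36 ≡ 9; y = λ·(18 - 9) - 13 ≡ 25. → (9, 25)
add G: (9, 25) + (11, 8). λ = (8 - 25)/(11 - 9) ≡ 14/2 mod 31. 2⁻¹ ≡ 16 (mod 31), so λ ≡ 7.
  x = λ² - 9 - 11 = 49 - 20 ≡ 29; y = λ·(9 - 29) - 25 ≡ 21. → (29, 21)

(29, 21)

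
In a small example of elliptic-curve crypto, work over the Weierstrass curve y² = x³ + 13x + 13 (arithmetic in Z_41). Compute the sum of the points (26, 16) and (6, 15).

(13, 40)

(26, 16) + (6, 15). λ = (15 - 16)/(6 - 26) ≡ 40/21 mod 41. 21⁻¹ ≡ 2 (mod 41) since 21·2 = 42 ≡ 1, so λ ≡ 39.
  x = λ² - 26 - 6 = 1521 - 32 ≡ 13; y = λ·(26 - 13) - 16 ≡ 40. → (13, 40)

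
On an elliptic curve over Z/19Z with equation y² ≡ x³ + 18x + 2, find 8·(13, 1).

Write P = (13, 1).
Double-and-add on 8 = (1000)₂. Start with P = (13, 1) for the leading 1-bit.
double: tangent at (13, 1): λ = (3·13² + 18)/(2·1) ≡ 12/2. 2⁻¹ ≡ 10 (mod 19) since 2·10 = 20 ≡ 1, so λ ≡ 12·10 ≡ 6.
  x = λ² - 13 - 13 = 36 - 26 ≡ 10; y = λ·(13 - 10) - 1 ≡ 17. → (10, 17)
double: tangent at (10, 17): λ = (3·10² + 18)/(2·17) ≡ 14/15. 15⁻¹ ≡ 14 (mod 19) since 15·14 = 210 ≡ 1, so λ ≡ 14·14 ≡ 6.
  x = λ² - 10 - 10 = 36 - 20 ≡ 16; y = λ·(10 - 16) - 17 ≡ 4. → (16, 4)
double: tangent at (16, 4): λ = (3·16² + 18)/(2·4) ≡ 7/8. 8⁻¹ ≡ 12 (mod 19), so λ ≡ 7·12 ≡ 8.
  x = λ² - 16 - 16 = 64 - 32 ≡ 13; y = λ·(16 - 13) - 4 ≡ 1. → (13, 1)

(13, 1)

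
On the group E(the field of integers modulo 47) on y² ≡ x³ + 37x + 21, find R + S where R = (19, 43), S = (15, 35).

(17, 8)

(19, 43) + (15, 35). λ = (35 - 43)/(15 - 19) ≡ 39/43 mod 47. 43⁻¹ ≡ 35 (mod 47) since 43·35 = 1505 ≡ 1, so λ ≡ 2.
  x = λ² - 19 - 15 = 4 - 34 ≡ 17; y = λ·(19 - 17) - 43 ≡ 8. → (17, 8)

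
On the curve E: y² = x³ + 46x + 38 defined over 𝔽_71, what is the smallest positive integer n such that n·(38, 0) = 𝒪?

2

2P: (38, 0) + (38, 0): same x and y₁ ≡ -y₂, so the sum is 𝒪.
2P = 𝒪, so the order is 2.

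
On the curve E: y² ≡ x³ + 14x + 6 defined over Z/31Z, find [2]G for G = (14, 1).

(22, 9)

tangent at (14, 1): λ = (3·14² + 14)/(2·1) ≡ 13/2. 2⁻¹ ≡ 16 (mod 31) since 2·16 = 32 ≡ 1, so λ ≡ 13·16 ≡ 22.
  x = λ² - 14 - 14 = 484 - 28 ≡ 22; y = λ·(14 - 22) - 1 ≡ 9. → (22, 9)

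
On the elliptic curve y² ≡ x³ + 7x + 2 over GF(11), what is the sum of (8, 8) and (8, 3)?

The two points share x = 8 and their y-coordinates satisfy 8 + 3 ≡ 0 (mod 11), so they are inverses. Their sum is O.

O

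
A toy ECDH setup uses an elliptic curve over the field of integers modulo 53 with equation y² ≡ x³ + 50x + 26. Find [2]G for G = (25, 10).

(2, 44)

tangent at (25, 10): λ = (3·25² + 50)/(2·10) ≡ 17/20. 20⁻¹ ≡ 8 (mod 53) since 20·8 = 160 ≡ 1, so λ ≡ 17·8 ≡ 30.
  x = λ² - 25 - 25 = 900 - 50 ≡ 2; y = λ·(25 - 2) - 10 ≡ 44. → (2, 44)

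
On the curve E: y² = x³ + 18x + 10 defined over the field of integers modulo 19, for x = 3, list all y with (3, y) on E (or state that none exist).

none

x³ + 18x + 10 = 91 ≡ 15 (mod 19).
15 is a non-residue mod 19; no y exists.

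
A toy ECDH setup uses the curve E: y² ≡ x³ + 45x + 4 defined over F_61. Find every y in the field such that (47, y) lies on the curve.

30, 31

x³ + 45x + 4 = 105942 ≡ 46 (mod 61).
Square roots of 46 mod 61: 30 and 31 (since 30² = 900 ≡ 46).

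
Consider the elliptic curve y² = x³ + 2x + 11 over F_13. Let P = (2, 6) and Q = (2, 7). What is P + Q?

O

The two points share x = 2 and their y-coordinates satisfy 6 + 7 ≡ 0 (mod 13), so they are inverses. Their sum is 𝒪.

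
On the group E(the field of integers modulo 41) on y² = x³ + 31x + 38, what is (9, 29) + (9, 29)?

(5, 21)

tangent at (9, 29): λ = (3·9² + 31)/(2·29) ≡ 28/17. 17⁻¹ ≡ 29 (mod 41), so λ ≡ 28·29 ≡ 33.
  x = λ² - 9 - 9 = 1089 - 18 ≡ 5; y = λ·(9 - 5) - 29 ≡ 21. → (5, 21)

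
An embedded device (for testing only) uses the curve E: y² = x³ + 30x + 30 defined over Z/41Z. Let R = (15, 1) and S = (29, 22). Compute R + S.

(15, 1) + (29, 22). λ = (22 - 1)/(29 - 15) ≡ 21/14 mod 41. 14⁻¹ ≡ 3 (mod 41), so λ ≡ 22.
  x = λ² - 15 - 29 = 484 - 44 ≡ 30; y = λ·(15 - 30) - 1 ≡ 38. → (30, 38)

(30, 38)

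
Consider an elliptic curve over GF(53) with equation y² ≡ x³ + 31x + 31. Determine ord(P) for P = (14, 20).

10

2P: tangent at (14, 20): λ = (3·14² + 31)/(2·20) ≡ 36/40. 40⁻¹ ≡ 4 (mod 53) since 40·4 = 160 ≡ 1, so λ ≡ 36·4 ≡ 38.
  x = λ² - 14 - 14 = 1444 - 28 ≡ 38; y = λ·(14 - 38) - 20 ≡ 22. → (38, 22)
3P: (38, 22) + (14, 20). λ = (20 - 22)/(14 - 38) ≡ 51/29 mod 53. 29⁻¹ ≡ 11 (mod 53) since 29·11 = 319 ≡ 1, so λ ≡ 31.
  x = λ² - 38 - 14 = 961 - 52 ≡ 8; y = λ·(38 - 8) - 22 ≡ 7. → (8, 7)
4P: (8, 7) + (14, 20). λ = (20 - 7)/(14 - 8) ≡ 13/6 mod 53. 6⁻¹ ≡ 9 (mod 53), so λ ≡ 11.
  x = λ² - 8 - 14 = 121 - 22 ≡ 46; y = λ·(8 - 46) - 7 ≡ 52. → (46, 52)
5P: (46, 52) + (14, 20). λ = (20 - 52)/(14 - 46) ≡ 21/21 mod 53. 21⁻¹ ≡ 48 (mod 53), so λ ≡ 1.
  x = λ² - 46 - 14 = 1 - 60 ≡ 47; y = λ·(46 - 47) - 52 ≡ 0. → (47, 0)
6P: (47, 0) + (14, 20). λ = (20 - 0)/(14 - 47) ≡ 20/20 mod 53. 20⁻¹ ≡ 8 (mod 53), so λ ≡ 1.
  x = λ² - 47 - 14 = 1 - 61 ≡ 46; y = λ·(47 - 46) - 0 ≡ 1. → (46, 1)
7P: (46, 1) + (14, 20). λ = (20 - 1)/(14 - 46) ≡ 19/21 mod 53. 21⁻¹ ≡ 48 (mod 53) since 21·48 = 1008 ≡ 1, so λ ≡ 11.
  x = λ² - 46 - 14 = 121 - 60 ≡ 8; y = λ·(46 - 8) - 1 ≡ 46. → (8, 46)
8P: (8, 46) + (14, 20). λ = (20 - 46)/(14 - 8) ≡ 27/6 mod 53. 6⁻¹ ≡ 9 (mod 53), so λ ≡ 31.
  x = λ² - 8 - 14 = 961 - 22 ≡ 38; y = λ·(8 - 38) - 46 ≡ 31. → (38, 31)
9P: (38, 31) + (14, 20). λ = (20 - 31)/(14 - 38) ≡ 42/29 mod 53. 29⁻¹ ≡ 11 (mod 53), so λ ≡ 38.
  x = λ² - 38 - 14 = 1444 - 52 ≡ 14; y = λ·(38 - 14) - 31 ≡ 33. → (14, 33)
10P: (14, 33) + (14, 20): same x and y₁ ≡ -y₂, so the sum is ∞.
10P = ∞, so the order is 10.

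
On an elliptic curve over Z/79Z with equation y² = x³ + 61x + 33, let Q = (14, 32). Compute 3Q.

Repeated addition: build up to 3Q.
2Q: tangent at (14, 32): λ = (3·14² + 61)/(2·32) ≡ 17/64. 64⁻¹ ≡ 21 (mod 79), so λ ≡ 17·21 ≡ 41.
  x = λ² - 14 - 14 = 1681 - 28 ≡ 73; y = λ·(14 - 73) - 32 ≡ 77. → (73, 77)
3Q: (73, 77) + (14, 32). λ = (32 - 77)/(14 - 73) ≡ 34/20 mod 79. 20⁻¹ ≡ 4 (mod 79), so λ ≡ 57.
  x = λ² - 73 - 14 = 3249 - 87 ≡ 2; y = λ·(73 - 2) - 77 ≡ 20. → (2, 20)

(2, 20)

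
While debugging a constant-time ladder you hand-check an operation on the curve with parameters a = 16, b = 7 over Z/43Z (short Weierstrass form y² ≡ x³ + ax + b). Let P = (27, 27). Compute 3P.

(24, 38)

Repeated addition: build up to 3P.
2P: tangent at (27, 27): λ = (3·27² + 16)/(2·27) ≡ 10/11. 11⁻¹ ≡ 4 (mod 43), so λ ≡ 10·4 ≡ 40.
  x = λ² - 27 - 27 = 1600 - 54 ≡ 41; y = λ·(27 - 41) - 27 ≡ 15. → (41, 15)
3P: (41, 15) + (27, 27). λ = (27 - 15)/(27 - 41) ≡ 12/29 mod 43. 29⁻¹ ≡ 3 (mod 43) since 29·3 = 87 ≡ 1, so λ ≡ 36.
  x = λ² - 41 - 27 = 1296 - 68 ≡ 24; y = λ·(41 - 24) - 15 ≡ 38. → (24, 38)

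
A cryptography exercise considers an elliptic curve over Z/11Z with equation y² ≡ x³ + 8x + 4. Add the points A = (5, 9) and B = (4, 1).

(5, 9) + (4, 1). λ = (1 - 9)/(4 - 5) ≡ 3/10 mod 11. 10⁻¹ ≡ 10 (mod 11), so λ ≡ 8.
  x = λ² - 5 - 4 = 64 - 9 ≡ 0; y = λ·(5 - 0) - 9 ≡ 9. → (0, 9)

(0, 9)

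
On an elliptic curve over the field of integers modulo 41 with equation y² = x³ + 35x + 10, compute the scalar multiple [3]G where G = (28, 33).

(19, 21)

Repeated addition: build up to 3G.
2G: tangent at (28, 33): λ = (3·28² + 35)/(2·33) ≡ 9/25. 25⁻¹ ≡ 23 (mod 41) since 25·23 = 575 ≡ 1, so λ ≡ 9·23 ≡ 2.
  x = λ² - 28 - 28 = 4 - 56 ≡ 30; y = λ·(28 - 30) - 33 ≡ 4. → (30, 4)
3G: (30, 4) + (28, 33). λ = (33 - 4)/(28 - 30) ≡ 29/39 mod 41. 39⁻¹ ≡ 20 (mod 41), so λ ≡ 6.
  x = λ² - 30 - 28 = 36 - 58 ≡ 19; y = λ·(30 - 19) - 4 ≡ 21. → (19, 21)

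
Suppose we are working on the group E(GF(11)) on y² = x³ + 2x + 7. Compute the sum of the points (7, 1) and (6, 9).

(7, 1) + (6, 9). λ = (9 - 1)/(6 - 7) ≡ 8/10 mod 11. 10⁻¹ ≡ 10 (mod 11), so λ ≡ 3.
  x = λ² - 7 - 6 = 9 - 13 ≡ 7; y = λ·(7 - 7) - 1 ≡ 10. → (7, 10)

(7, 10)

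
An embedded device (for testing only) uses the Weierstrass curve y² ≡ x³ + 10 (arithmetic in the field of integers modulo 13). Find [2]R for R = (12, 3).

tangent at (12, 3): λ = (3·12² + 0)/(2·3) ≡ 3/6. 6⁻¹ ≡ 11 (mod 13), so λ ≡ 3·11 ≡ 7.
  x = λ² - 12 - 12 = 49 - 24 ≡ 12; y = λ·(12 - 12) - 3 ≡ 10. → (12, 10)

(12, 10)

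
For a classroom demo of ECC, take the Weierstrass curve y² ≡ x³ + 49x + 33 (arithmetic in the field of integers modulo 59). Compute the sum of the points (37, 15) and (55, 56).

(37, 15) + (55, 56). λ = (56 - 15)/(55 - 37) ≡ 41/18 mod 59. 18⁻¹ ≡ 23 (mod 59) since 18·23 = 414 ≡ 1, so λ ≡ 58.
  x = λ² - 37 - 55 = 3364 - 92 ≡ 27; y = λ·(37 - 27) - 15 ≡ 34. → (27, 34)

(27, 34)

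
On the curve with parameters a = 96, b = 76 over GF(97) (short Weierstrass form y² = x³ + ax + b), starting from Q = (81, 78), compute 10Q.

Double-and-add on 10 = (1010)₂. Start with Q = (81, 78) for the leading 1-bit.
double: tangent at (81, 78): λ = (3·81² + 96)/(2·78) ≡ 88/59. 59⁻¹ ≡ 74 (mod 97) since 59·74 = 4366 ≡ 1, so λ ≡ 88·74 ≡ 13.
  x = λ² - 81 - 81 = 169 - 162 ≡ 7; y = λ·(81 - 7) - 78 ≡ 11. → (7, 11)
double: tangent at (7, 11): λ = (3·7² + 96)/(2·11) ≡ 49/22. 22⁻¹ ≡ 75 (mod 97) since 22·75 = 1650 ≡ 1, so λ ≡ 49·75 ≡ 86.
  x = λ² - 7 - 7 = 7396 - 14 ≡ 10; y = λ·(7 - 10) - 11 ≡ 22. → (10, 22)
add Q: (10, 22) + (81, 78). λ = (78 - 22)/(81 - 10) ≡ 56/71 mod 97. 71⁻¹ ≡ 41 (mod 97) since 71·41 = 2911 ≡ 1, so λ ≡ 65.
  x = λ² - 10 - 81 = 4225 - 91 ≡ 60; y = λ·(10 - 60) - 22 ≡ 26. → (60, 26)
double: tangent at (60, 26): λ = (3·60² + 96)/(2·26) ≡ 32/52. 52⁻¹ ≡ 28 (mod 97), so λ ≡ 32·28 ≡ 23.
  x = λ² - 60 - 60 = 529 - 120 ≡ 21; y = λ·(60 - 21) - 26 ≡ 95. → (21, 95)

(21, 95)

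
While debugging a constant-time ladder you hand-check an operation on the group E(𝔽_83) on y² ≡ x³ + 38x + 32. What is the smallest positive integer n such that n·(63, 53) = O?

2P: tangent at (63, 53): λ = (3·63² + 38)/(2·53) ≡ 76/23. 23⁻¹ ≡ 65 (mod 83), so λ ≡ 76·65 ≡ 43.
  x = λ² - 63 - 63 = 1849 - 126 ≡ 63; y = λ·(63 - 63) - 53 ≡ 30. → (63, 30)
3P: (63, 30) + (63, 53): same x and y₁ ≡ -y₂, so the sum is O.
3P = O, so the order is 3.

3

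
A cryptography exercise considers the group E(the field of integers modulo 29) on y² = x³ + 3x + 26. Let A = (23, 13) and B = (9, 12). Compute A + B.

(23, 13) + (9, 12). λ = (12 - 13)/(9 - 23) ≡ 28/15 mod 29. 15⁻¹ ≡ 2 (mod 29), so λ ≡ 27.
  x = λ² - 23 - 9 = 729 - 32 ≡ 1; y = λ·(23 - 1) - 13 ≡ 1. → (1, 1)

(1, 1)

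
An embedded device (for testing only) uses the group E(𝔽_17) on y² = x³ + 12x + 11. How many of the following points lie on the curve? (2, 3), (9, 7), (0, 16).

(2, 3): 3² ≡ 9, rhs ≡ 9 → on.
(9, 7): 7² ≡ 15, rhs ≡ 15 → on.
(0, 16): 16² ≡ 1, rhs ≡ 11 → off.

2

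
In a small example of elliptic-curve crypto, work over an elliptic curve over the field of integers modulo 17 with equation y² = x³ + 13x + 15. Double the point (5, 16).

(5, 1)

tangent at (5, 16): λ = (3·5² + 13)/(2·16) ≡ 3/15. 15⁻¹ ≡ 8 (mod 17), so λ ≡ 3·8 ≡ 7.
  x = λ² - 5 - 5 = 49 - 10 ≡ 5; y = λ·(5 - 5) - 16 ≡ 1. → (5, 1)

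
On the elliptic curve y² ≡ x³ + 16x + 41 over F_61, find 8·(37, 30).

O

Write P = (37, 30).
Double-and-add on 8 = (1000)₂. Start with P = (37, 30) for the leading 1-bit.
double: tangent at (37, 30): λ = (3·37² + 16)/(2·30) ≡ 36/60. 60⁻¹ ≡ 60 (mod 61) since 60·60 = 3600 ≡ 1, so λ ≡ 36·60 ≡ 25.
  x = λ² - 37 - 37 = 625 - 74 ≡ 2; y = λ·(37 - 2) - 30 ≡ 52. → (2, 52)
double: tangent at (2, 52): λ = (3·2² + 16)/(2·52) ≡ 28/43. 43⁻¹ ≡ 44 (mod 61) since 43·44 = 1892 ≡ 1, so λ ≡ 28·44 ≡ 12.
  x = λ² - 2 - 2 = 144 - 4 ≡ 18; y = λ·(2 - 18) - 52 ≡ 0. → (18, 0)
double: (18, 0) + (18, 0): same x and y₁ ≡ -y₂, so the sum is O.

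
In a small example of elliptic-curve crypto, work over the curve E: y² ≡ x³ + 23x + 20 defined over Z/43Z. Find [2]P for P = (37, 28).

(25, 40)

tangent at (37, 28): λ = (3·37² + 23)/(2·28) ≡ 2/13. 13⁻¹ ≡ 10 (mod 43), so λ ≡ 2·10 ≡ 20.
  x = λ² - 37 - 37 = 400 - 74 ≡ 25; y = λ·(37 - 25) - 28 ≡ 40. → (25, 40)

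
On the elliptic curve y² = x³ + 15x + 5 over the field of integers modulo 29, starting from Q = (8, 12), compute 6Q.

Repeated addition: build up to 6Q.
2Q: tangent at (8, 12): λ = (3·8² + 15)/(2·12) ≡ 4/24. 24⁻¹ ≡ 23 (mod 29), so λ ≡ 4·23 ≡ 5.
  x = λ² - 8 - 8 = 25 - 16 ≡ 9; y = λ·(8 - 9) - 12 ≡ 12. → (9, 12)
3Q: (9, 12) + (8, 12). λ = (12 - 12)/(8 - 9) ≡ 0/28 mod 29. 28⁻¹ ≡ 28 (mod 29), so λ ≡ 0.
  x = λ² - 9 - 8 = 0 - 17 ≡ 12; y = λ·(9 - 12) - 12 ≡ 17. → (12, 17)
4Q: (12, 17) + (8, 12). λ = (12 - 17)/(8 - 12) ≡ 24/25 mod 29. 25⁻¹ ≡ 7 (mod 29) since 25·7 = 175 ≡ 1, so λ ≡ 23.
  x = λ² - 12 - 8 = 529 - 20 ≡ 16; y = λ·(12 - 16) - 17 ≡ 7. → (16, 7)
5Q: (16, 7) + (8, 12). λ = (12 - 7)/(8 - 16) ≡ 5/21 mod 29. 21⁻¹ ≡ 18 (mod 29) since 21·18 = 378 ≡ 1, so λ ≡ 3.
  x = λ² - 16 - 8 = 9 - 24 ≡ 14; y = λ·(16 - 14) - 7 ≡ 28. → (14, 28)
6Q: (14, 28) + (8, 12). λ = (12 - 28)/(8 - 14) ≡ 13/23 mod 29. 23⁻¹ ≡ 24 (mod 29) since 23·24 = 552 ≡ 1, so λ ≡ 22.
  x = λ² - 14 - 8 = 484 - 22 ≡ 27; y = λ·(14 - 27) - 28 ≡ 5. → (27, 5)

(27, 5)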